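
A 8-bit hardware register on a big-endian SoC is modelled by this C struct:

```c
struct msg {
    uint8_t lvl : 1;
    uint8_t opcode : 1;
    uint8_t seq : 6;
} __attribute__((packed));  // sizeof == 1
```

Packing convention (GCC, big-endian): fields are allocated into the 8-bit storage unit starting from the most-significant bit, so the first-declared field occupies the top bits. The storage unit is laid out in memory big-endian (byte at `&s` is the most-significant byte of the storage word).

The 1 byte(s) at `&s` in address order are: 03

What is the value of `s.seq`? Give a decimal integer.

[0]=0x03 (big-endian) → word 0x03
lvl [7+:1] = (word>>7) & 0x1 = 0
opcode [6+:1] = (word>>6) & 0x1 = 0
seq [0+:6] = (word>>0) & 0x3f = 3  ←

3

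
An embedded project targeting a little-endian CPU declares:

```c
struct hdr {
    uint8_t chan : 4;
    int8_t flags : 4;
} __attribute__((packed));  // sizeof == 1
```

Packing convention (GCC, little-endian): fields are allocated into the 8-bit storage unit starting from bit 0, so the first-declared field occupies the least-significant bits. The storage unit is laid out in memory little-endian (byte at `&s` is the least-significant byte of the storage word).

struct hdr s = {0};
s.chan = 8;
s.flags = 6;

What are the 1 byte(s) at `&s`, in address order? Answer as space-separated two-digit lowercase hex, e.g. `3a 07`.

chan:4 = 8 → 0x8 << 0 → word 0x08
flags:4 = 6 → 0x6 << 4 → word 0x68
word = 0x68 → little-endian bytes:
  [0]=0x68

68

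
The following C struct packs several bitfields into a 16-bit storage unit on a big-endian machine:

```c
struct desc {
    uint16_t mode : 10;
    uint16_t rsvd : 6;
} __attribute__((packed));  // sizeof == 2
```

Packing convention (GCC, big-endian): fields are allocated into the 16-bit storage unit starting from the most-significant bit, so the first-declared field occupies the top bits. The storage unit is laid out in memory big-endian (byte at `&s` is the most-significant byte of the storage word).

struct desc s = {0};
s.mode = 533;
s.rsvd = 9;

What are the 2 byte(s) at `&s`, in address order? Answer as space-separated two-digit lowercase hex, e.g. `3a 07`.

85 49

[6+:10] mode=533 & 0x3ff = 0x215; word=0x8540
[0+:6] rsvd=9 & 0x3f = 0x9; word=0x8549
word = 0x8549 → big-endian bytes:
  [0]=0x85  [1]=0x49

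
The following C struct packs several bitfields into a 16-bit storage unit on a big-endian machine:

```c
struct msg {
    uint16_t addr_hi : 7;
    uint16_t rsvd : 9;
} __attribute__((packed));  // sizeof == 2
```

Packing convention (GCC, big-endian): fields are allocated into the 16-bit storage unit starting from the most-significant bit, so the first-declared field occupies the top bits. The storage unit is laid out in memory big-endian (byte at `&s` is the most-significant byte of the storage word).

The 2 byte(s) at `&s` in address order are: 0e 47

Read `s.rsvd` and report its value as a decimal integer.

71

[0]=0x0e [1]=0x47 (big-endian) → word 0x0e47
addr_hi [9+:7] = (word>>9) & 0x7f = 7
rsvd [0+:9] = (word>>0) & 0x1ff = 71  ←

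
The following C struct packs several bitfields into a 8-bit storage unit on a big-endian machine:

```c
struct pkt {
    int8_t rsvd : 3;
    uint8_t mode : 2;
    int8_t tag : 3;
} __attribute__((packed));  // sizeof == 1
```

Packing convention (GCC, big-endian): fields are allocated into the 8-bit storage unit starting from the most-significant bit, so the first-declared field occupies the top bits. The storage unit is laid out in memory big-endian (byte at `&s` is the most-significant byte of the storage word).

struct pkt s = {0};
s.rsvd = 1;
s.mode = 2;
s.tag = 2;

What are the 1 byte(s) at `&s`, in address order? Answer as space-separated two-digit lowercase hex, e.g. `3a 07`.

[5+:3] rsvd=1 & 0x7 = 0x1; word=0x20
[3+:2] mode=2 & 0x3 = 0x2; word=0x30
[0+:3] tag=2 & 0x7 = 0x2; word=0x32
word = 0x32 → big-endian bytes:
  [0]=0x32

32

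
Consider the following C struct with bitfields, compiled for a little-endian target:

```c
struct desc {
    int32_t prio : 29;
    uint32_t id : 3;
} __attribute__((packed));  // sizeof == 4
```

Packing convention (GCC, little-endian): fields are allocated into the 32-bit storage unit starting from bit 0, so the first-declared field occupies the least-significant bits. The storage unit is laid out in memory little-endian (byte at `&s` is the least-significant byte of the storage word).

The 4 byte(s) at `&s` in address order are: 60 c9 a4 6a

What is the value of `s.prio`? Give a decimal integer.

[0]=0x60 [1]=0xc9 [2]=0xa4 [3]=0x6a (little-endian) → word 0x6aa4c960
prio:29 @ bit 0 → (0x6aa4c960>>0)&0x1fffffff = 0xaa4c960  ←
id:3 @ bit 29 → (0x6aa4c960>>29)&0x7 = 0x3
prio signed 29b, MSB=0: value = 178571616

178571616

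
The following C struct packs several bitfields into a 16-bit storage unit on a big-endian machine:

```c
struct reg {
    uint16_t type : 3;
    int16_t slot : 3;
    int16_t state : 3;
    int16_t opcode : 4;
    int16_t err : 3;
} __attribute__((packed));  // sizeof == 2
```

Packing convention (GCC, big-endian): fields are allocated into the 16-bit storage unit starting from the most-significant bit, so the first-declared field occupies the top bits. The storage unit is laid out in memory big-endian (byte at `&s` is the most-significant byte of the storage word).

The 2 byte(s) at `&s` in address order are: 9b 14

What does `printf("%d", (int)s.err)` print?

-4

[0]=0x9b [1]=0x14 (big-endian) → word 0x9b14
type [13+:3] = (word>>13) & 0x7 = 4
slot [10+:3] = (word>>10) & 0x7 = 6
state [7+:3] = (word>>7) & 0x7 = 6
opcode [3+:4] = (word>>3) & 0xf = 2
err [0+:3] = (word>>0) & 0x7 = 4  ←
err signed 3b, MSB=1: 4 - 8 = -4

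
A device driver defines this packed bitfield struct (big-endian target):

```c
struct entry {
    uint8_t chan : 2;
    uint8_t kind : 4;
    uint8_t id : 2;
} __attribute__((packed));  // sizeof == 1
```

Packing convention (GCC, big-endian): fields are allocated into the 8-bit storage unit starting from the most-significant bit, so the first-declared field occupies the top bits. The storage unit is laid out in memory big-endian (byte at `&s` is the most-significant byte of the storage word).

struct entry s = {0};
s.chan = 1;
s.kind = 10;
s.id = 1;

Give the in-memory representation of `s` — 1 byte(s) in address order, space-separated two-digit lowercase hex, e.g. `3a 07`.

chan:2 = 1 → 0x1 << 6 → word 0x40
kind:4 = 10 → 0xa << 2 → word 0x68
id:2 = 1 → 0x1 << 0 → word 0x69
word = 0x69 → big-endian bytes:
  [0]=0x69

69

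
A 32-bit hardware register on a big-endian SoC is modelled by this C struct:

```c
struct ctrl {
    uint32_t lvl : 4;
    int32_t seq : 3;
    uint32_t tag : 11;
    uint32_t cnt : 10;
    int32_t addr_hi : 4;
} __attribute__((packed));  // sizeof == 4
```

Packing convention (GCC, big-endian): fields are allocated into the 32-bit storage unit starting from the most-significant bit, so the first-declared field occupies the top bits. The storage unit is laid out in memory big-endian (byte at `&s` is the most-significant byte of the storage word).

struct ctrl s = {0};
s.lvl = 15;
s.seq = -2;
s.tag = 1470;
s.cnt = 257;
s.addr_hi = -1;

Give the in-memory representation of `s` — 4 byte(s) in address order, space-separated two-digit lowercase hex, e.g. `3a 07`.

lvl:4 = 15 → 0xf << 28 → word 0xf0000000
seq:3 = -2 → 0x6 << 25 → word 0xfc000000
tag:11 = 1470 → 0x5be << 14 → word 0xfd6f8000
cnt:10 = 257 → 0x101 << 4 → word 0xfd6f9010
addr_hi:4 = -1 → 0xf << 0 → word 0xfd6f901f
word = 0xfd6f901f → big-endian bytes:
  [0]=0xfd  [1]=0x6f  [2]=0x90  [3]=0x1f

fd 6f 90 1f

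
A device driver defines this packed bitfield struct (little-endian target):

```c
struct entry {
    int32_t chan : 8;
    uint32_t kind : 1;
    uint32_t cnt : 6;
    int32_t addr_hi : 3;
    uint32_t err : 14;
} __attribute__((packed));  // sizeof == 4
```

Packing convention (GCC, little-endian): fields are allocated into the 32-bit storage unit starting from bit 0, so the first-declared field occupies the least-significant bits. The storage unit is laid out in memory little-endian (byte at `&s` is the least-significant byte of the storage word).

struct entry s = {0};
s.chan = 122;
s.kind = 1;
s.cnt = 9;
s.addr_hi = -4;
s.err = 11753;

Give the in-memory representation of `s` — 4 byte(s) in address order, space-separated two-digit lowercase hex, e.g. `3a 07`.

chan (8b) val=122 bits=0x7a at bit 0: 0x0000007a
kind (1b) val=1 bits=0x1 at bit 8: 0x0000017a
cnt (6b) val=9 bits=0x9 at bit 9: 0x0000137a
addr_hi (3b) val=-4 bits=0x4 at bit 15: 0x0002137a
err (14b) val=11753 bits=0x2de9 at bit 18: 0xb7a6137a
word = 0xb7a6137a → little-endian bytes:
  [0]=0x7a  [1]=0x13  [2]=0xa6  [3]=0xb7

7a 13 a6 b7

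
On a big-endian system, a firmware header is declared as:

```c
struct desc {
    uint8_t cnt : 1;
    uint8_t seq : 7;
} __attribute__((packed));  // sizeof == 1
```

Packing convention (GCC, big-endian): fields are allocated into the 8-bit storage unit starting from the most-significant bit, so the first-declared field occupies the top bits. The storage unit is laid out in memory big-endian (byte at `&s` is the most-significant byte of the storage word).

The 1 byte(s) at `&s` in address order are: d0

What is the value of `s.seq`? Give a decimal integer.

80

[0]=0xd0 (big-endian) → word 0xd0
cnt:1 @ bit 7 → (0xd0>>7)&0x1 = 0x1
seq:7 @ bit 0 → (0xd0>>0)&0x7f = 0x50  ←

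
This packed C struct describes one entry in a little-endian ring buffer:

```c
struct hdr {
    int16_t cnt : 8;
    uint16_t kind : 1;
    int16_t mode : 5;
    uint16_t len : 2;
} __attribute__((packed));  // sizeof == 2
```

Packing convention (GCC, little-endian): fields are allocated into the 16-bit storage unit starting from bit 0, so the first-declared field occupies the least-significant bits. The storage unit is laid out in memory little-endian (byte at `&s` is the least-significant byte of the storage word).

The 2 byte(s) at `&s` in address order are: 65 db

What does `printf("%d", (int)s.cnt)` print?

[0]=0x65 [1]=0xdb (little-endian) → word 0xdb65
cnt:8 @ bit 0 → (0xdb65>>0)&0xff = 0x65  ←
kind:1 @ bit 8 → (0xdb65>>8)&0x1 = 0x1
mode:5 @ bit 9 → (0xdb65>>9)&0x1f = 0xd
len:2 @ bit 14 → (0xdb65>>14)&0x3 = 0x3
cnt signed 8b, MSB=0: value = 101

101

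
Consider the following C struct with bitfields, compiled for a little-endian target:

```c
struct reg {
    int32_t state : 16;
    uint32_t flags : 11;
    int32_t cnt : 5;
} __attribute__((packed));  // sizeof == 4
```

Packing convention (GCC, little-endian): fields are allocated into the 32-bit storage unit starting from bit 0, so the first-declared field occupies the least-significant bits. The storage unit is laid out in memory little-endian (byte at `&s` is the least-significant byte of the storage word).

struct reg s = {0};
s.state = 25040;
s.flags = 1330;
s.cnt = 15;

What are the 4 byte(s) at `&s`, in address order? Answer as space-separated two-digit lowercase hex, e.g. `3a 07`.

state (16b) val=25040 bits=0x61d0 at bit 0: 0x000061d0
flags (11b) val=1330 bits=0x532 at bit 16: 0x053261d0
cnt (5b) val=15 bits=0xf at bit 27: 0x7d3261d0
word = 0x7d3261d0 → little-endian bytes:
  [0]=0xd0  [1]=0x61  [2]=0x32  [3]=0x7d

d0 61 32 7d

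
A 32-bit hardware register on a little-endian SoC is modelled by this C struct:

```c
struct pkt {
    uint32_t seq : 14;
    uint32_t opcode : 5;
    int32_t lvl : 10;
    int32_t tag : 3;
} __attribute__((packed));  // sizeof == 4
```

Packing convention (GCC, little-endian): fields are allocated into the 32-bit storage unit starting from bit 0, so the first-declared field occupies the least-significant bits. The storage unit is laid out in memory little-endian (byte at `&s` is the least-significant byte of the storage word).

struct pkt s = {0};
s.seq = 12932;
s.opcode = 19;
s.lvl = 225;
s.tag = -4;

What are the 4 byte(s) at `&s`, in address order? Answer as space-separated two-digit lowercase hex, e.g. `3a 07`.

84 f2 0c 87

[0+:14] seq=12932 & 0x3fff = 0x3284; word=0x00003284
[14+:5] opcode=19 & 0x1f = 0x13; word=0x0004f284
[19+:10] lvl=225 & 0x3ff = 0xe1; word=0x070cf284
[29+:3] tag=-4 & 0x7 = 0x4; word=0x870cf284
word = 0x870cf284 → little-endian bytes:
  [0]=0x84  [1]=0xf2  [2]=0x0c  [3]=0x87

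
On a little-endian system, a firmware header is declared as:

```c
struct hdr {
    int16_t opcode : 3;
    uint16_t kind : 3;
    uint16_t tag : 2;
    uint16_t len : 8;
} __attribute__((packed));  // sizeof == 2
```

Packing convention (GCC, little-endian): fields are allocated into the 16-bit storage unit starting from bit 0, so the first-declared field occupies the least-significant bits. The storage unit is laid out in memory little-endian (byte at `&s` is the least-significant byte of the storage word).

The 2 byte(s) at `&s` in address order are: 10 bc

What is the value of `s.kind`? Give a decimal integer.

[0]=0x10 [1]=0xbc (little-endian) → word 0xbc10
opcode:3 @ bit 0 → (0xbc10>>0)&0x7 = 0x0
kind:3 @ bit 3 → (0xbc10>>3)&0x7 = 0x2  ←
tag:2 @ bit 6 → (0xbc10>>6)&0x3 = 0x0
len:8 @ bit 8 → (0xbc10>>8)&0xff = 0xbc

2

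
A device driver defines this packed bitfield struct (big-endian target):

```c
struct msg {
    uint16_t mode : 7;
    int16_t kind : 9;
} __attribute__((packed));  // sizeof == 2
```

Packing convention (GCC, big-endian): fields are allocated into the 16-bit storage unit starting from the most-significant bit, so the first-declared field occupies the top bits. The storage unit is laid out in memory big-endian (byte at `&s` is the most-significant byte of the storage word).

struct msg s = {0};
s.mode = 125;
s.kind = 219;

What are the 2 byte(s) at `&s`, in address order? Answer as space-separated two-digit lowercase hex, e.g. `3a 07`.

mode (7b) val=125 bits=0x7d at bit 9: 0xfa00
kind (9b) val=219 bits=0xdb at bit 0: 0xfadb
word = 0xfadb → big-endian bytes:
  [0]=0xfa  [1]=0xdb

fa db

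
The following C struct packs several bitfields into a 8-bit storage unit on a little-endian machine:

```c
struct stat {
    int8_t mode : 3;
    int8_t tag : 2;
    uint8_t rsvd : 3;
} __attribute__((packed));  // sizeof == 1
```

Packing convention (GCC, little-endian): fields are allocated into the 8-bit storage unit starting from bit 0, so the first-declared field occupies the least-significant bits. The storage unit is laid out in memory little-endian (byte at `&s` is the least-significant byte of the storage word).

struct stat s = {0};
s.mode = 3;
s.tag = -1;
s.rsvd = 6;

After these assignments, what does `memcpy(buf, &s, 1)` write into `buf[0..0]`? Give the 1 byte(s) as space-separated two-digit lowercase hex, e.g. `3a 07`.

db

mode:3 = 3 → 0x3 << 0 → word 0x03
tag:2 = -1 → 0x3 << 3 → word 0x1b
rsvd:3 = 6 → 0x6 << 5 → word 0xdb
word = 0xdb → little-endian bytes:
  [0]=0xdb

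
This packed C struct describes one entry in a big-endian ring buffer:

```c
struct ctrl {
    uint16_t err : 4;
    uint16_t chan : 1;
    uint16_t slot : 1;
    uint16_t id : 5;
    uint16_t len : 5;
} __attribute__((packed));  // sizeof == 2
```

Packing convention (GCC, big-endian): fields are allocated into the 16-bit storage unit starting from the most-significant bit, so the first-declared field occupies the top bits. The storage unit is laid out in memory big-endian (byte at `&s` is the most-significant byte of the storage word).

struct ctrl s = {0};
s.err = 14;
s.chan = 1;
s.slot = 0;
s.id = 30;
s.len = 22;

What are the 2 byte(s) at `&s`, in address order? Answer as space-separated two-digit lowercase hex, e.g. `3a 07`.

eb d6

err:4 = 14 → 0xe << 12 → word 0xe000
chan:1 = 1 → 0x1 << 11 → word 0xe800
slot:1 = 0 → 0x0 << 10 → word 0xe800
id:5 = 30 → 0x1e << 5 → word 0xebc0
len:5 = 22 → 0x16 << 0 → word 0xebd6
word = 0xebd6 → big-endian bytes:
  [0]=0xeb  [1]=0xd6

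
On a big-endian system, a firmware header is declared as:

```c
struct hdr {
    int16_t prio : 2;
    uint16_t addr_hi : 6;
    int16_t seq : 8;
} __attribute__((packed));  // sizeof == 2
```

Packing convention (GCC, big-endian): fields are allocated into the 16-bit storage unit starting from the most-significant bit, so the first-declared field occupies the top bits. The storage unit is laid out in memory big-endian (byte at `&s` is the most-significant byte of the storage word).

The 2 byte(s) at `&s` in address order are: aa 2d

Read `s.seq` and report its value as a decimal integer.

45

[0]=0xaa [1]=0x2d (big-endian) → word 0xaa2d
prio:2 @ bit 14 → (0xaa2d>>14)&0x3 = 0x2
addr_hi:6 @ bit 8 → (0xaa2d>>8)&0x3f = 0x2a
seq:8 @ bit 0 → (0xaa2d>>0)&0xff = 0x2d  ←
seq signed 8b, MSB=0: value = 45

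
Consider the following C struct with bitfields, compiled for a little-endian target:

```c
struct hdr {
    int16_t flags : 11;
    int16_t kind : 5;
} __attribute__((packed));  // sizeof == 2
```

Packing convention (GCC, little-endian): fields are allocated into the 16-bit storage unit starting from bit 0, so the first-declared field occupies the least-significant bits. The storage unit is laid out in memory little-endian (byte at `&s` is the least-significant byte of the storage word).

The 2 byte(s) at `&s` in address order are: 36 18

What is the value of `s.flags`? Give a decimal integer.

[0]=0x36 [1]=0x18 (little-endian) → word 0x1836
flags:11 @ bit 0 → (0x1836>>0)&0x7ff = 0x36  ←
kind:5 @ bit 11 → (0x1836>>11)&0x1f = 0x3
flags signed 11b, MSB=0: value = 54

54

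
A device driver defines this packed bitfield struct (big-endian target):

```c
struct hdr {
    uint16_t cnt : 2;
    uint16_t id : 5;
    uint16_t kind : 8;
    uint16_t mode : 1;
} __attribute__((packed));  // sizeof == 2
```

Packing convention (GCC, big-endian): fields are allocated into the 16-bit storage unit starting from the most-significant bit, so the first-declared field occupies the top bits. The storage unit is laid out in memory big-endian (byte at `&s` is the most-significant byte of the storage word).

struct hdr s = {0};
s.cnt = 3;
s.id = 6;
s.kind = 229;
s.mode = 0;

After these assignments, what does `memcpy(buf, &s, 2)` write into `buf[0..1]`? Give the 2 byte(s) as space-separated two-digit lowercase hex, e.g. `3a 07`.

[14+:2] cnt=3 & 0x3 = 0x3; word=0xc000
[9+:5] id=6 & 0x1f = 0x6; word=0xcc00
[1+:8] kind=229 & 0xff = 0xe5; word=0xcdca
[0+:1] mode=0 & 0x1 = 0x0; word=0xcdca
word = 0xcdca → big-endian bytes:
  [0]=0xcd  [1]=0xca

cd ca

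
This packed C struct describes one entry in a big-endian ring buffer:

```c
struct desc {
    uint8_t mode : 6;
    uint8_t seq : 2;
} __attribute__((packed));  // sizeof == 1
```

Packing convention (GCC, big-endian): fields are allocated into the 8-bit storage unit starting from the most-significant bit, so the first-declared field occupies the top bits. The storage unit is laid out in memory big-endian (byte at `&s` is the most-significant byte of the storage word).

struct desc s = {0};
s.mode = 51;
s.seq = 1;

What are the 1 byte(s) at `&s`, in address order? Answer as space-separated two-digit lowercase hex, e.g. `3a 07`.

cd

mode (6b) val=51 bits=0x33 at bit 2: 0xcc
seq (2b) val=1 bits=0x1 at bit 0: 0xcd
word = 0xcd → big-endian bytes:
  [0]=0xcd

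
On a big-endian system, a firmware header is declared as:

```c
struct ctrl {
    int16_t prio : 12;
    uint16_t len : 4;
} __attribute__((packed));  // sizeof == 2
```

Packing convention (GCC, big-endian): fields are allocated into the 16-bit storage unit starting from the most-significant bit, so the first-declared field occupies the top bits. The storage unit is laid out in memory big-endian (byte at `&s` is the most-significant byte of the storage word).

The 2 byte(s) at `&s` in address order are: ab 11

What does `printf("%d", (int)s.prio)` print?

[0]=0xab [1]=0x11 (big-endian) → word 0xab11
prio [4+:12] = (word>>4) & 0xfff = 2737  ←
len [0+:4] = (word>>0) & 0xf = 1
prio signed 12b, MSB=1: 2737 - 4096 = -1359

-1359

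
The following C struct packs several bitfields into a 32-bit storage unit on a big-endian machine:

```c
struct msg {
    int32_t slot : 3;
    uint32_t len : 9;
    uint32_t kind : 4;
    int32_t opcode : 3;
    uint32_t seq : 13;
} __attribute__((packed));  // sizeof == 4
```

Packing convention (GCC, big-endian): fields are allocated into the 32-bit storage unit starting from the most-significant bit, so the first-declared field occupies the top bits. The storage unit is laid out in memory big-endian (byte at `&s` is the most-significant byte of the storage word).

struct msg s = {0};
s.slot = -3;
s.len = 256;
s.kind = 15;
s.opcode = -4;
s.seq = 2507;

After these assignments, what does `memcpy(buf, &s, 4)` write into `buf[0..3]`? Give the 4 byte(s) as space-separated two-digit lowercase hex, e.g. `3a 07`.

b0 0f 89 cb

slot (3b) val=-3 bits=0x5 at bit 29: 0xa0000000
len (9b) val=256 bits=0x100 at bit 20: 0xb0000000
kind (4b) val=15 bits=0xf at bit 16: 0xb00f0000
opcode (3b) val=-4 bits=0x4 at bit 13: 0xb00f8000
seq (13b) val=2507 bits=0x9cb at bit 0: 0xb00f89cb
word = 0xb00f89cb → big-endian bytes:
  [0]=0xb0  [1]=0x0f  [2]=0x89  [3]=0xcb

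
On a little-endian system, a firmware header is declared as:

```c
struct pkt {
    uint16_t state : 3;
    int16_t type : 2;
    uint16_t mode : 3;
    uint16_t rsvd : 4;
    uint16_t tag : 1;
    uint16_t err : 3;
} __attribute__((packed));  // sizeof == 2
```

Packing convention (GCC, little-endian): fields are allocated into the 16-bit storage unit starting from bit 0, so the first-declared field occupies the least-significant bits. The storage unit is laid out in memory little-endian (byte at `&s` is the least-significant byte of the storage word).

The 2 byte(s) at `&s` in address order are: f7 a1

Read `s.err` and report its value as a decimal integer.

[0]=0xf7 [1]=0xa1 (little-endian) → word 0xa1f7
state [0+:3] = (word>>0) & 0x7 = 7
type [3+:2] = (word>>3) & 0x3 = 2
mode [5+:3] = (word>>5) & 0x7 = 7
rsvd [8+:4] = (word>>8) & 0xf = 1
tag [12+:1] = (word>>12) & 0x1 = 0
err [13+:3] = (word>>13) & 0x7 = 5  ←

5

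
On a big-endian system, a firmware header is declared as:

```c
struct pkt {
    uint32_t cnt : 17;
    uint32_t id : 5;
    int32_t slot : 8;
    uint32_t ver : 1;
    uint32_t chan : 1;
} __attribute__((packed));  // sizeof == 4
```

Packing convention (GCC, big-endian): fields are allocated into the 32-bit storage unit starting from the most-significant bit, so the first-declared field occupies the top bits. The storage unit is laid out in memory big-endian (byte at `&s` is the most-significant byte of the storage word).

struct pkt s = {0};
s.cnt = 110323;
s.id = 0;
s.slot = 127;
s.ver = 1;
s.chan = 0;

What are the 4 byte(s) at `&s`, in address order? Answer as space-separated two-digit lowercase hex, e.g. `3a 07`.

[15+:17] cnt=110323 & 0x1ffff = 0x1aef3; word=0xd7798000
[10+:5] id=0 & 0x1f = 0x0; word=0xd7798000
[2+:8] slot=127 & 0xff = 0x7f; word=0xd77981fc
[1+:1] ver=1 & 0x1 = 0x1; word=0xd77981fe
[0+:1] chan=0 & 0x1 = 0x0; word=0xd77981fe
word = 0xd77981fe → big-endian bytes:
  [0]=0xd7  [1]=0x79  [2]=0x81  [3]=0xfe

d7 79 81 fe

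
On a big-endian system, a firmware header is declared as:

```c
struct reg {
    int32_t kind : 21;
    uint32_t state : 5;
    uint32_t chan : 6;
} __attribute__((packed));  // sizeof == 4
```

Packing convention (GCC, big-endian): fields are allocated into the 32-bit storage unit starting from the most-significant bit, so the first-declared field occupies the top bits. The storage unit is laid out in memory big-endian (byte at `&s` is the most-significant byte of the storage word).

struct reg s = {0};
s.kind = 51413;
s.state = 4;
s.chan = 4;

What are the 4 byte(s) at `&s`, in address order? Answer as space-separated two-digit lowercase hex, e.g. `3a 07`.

06 46 a9 04

kind (21b) val=51413 bits=0xc8d5 at bit 11: 0x0646a800
state (5b) val=4 bits=0x4 at bit 6: 0x0646a900
chan (6b) val=4 bits=0x4 at bit 0: 0x0646a904
word = 0x0646a904 → big-endian bytes:
  [0]=0x06  [1]=0x46  [2]=0xa9  [3]=0x04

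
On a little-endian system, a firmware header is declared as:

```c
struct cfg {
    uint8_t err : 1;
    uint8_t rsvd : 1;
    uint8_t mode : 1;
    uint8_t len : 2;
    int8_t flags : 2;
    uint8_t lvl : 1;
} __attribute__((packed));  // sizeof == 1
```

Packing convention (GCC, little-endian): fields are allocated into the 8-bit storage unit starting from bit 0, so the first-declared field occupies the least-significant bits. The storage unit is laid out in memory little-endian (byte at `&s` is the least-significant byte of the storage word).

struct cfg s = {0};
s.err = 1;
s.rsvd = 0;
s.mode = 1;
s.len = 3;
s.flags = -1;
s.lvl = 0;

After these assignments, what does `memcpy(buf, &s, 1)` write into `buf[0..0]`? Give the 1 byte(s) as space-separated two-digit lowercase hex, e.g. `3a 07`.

7d

err:1 = 1 → 0x1 << 0 → word 0x01
rsvd:1 = 0 → 0x0 << 1 → word 0x01
mode:1 = 1 → 0x1 << 2 → word 0x05
len:2 = 3 → 0x3 << 3 → word 0x1d
flags:2 = -1 → 0x3 << 5 → word 0x7d
lvl:1 = 0 → 0x0 << 7 → word 0x7d
word = 0x7d → little-endian bytes:
  [0]=0x7d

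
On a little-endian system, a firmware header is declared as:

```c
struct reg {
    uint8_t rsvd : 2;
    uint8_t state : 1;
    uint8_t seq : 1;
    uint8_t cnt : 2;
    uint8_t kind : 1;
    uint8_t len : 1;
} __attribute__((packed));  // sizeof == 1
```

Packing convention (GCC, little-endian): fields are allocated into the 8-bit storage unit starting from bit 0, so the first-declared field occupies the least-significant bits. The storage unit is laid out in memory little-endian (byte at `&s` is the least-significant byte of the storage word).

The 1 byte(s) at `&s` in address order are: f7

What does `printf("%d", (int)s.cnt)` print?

[0]=0xf7 (little-endian) → word 0xf7
rsvd [0+:2] = (word>>0) & 0x3 = 3
state [2+:1] = (word>>2) & 0x1 = 1
seq [3+:1] = (word>>3) & 0x1 = 0
cnt [4+:2] = (word>>4) & 0x3 = 3  ←
kind [6+:1] = (word>>6) & 0x1 = 1
len [7+:1] = (word>>7) & 0x1 = 1

3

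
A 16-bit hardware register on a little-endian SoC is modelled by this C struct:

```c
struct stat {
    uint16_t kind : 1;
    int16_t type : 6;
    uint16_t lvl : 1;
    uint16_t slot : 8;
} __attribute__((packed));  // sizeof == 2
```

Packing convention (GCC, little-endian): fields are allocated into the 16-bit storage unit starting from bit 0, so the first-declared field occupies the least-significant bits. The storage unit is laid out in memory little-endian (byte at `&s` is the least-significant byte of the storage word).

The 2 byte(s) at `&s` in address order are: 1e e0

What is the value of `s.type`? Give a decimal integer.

15

[0]=0x1e [1]=0xe0 (little-endian) → word 0xe01e
kind:1 @ bit 0 → (0xe01e>>0)&0x1 = 0x0
type:6 @ bit 1 → (0xe01e>>1)&0x3f = 0xf  ←
lvl:1 @ bit 7 → (0xe01e>>7)&0x1 = 0x0
slot:8 @ bit 8 → (0xe01e>>8)&0xff = 0xe0
type signed 6b, MSB=0: value = 15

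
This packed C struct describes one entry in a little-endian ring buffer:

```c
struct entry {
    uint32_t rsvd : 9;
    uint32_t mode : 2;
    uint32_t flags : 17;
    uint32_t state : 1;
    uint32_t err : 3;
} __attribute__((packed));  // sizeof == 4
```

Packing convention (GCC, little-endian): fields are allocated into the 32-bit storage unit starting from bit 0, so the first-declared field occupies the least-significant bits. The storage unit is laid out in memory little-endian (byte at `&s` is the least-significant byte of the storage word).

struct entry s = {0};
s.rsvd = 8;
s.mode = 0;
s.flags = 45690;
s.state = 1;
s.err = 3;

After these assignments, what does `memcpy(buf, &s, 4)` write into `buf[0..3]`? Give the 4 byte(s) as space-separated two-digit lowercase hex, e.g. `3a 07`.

08 d0 93 75

[0+:9] rsvd=8 & 0x1ff = 0x8; word=0x00000008
[9+:2] mode=0 & 0x3 = 0x0; word=0x00000008
[11+:17] flags=45690 & 0x1ffff = 0xb27a; word=0x0593d008
[28+:1] state=1 & 0x1 = 0x1; word=0x1593d008
[29+:3] err=3 & 0x7 = 0x3; word=0x7593d008
word = 0x7593d008 → little-endian bytes:
  [0]=0x08  [1]=0xd0  [2]=0x93  [3]=0x75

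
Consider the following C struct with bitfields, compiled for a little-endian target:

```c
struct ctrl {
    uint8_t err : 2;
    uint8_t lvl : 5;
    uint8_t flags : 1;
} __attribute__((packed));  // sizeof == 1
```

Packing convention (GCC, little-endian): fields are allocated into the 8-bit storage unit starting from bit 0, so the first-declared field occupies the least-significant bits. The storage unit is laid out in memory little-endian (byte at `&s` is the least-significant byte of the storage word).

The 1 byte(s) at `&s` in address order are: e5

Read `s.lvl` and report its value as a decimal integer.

25

[0]=0xe5 (little-endian) → word 0xe5
err:2 @ bit 0 → (0xe5>>0)&0x3 = 0x1
lvl:5 @ bit 2 → (0xe5>>2)&0x1f = 0x19  ←
flags:1 @ bit 7 → (0xe5>>7)&0x1 = 0x1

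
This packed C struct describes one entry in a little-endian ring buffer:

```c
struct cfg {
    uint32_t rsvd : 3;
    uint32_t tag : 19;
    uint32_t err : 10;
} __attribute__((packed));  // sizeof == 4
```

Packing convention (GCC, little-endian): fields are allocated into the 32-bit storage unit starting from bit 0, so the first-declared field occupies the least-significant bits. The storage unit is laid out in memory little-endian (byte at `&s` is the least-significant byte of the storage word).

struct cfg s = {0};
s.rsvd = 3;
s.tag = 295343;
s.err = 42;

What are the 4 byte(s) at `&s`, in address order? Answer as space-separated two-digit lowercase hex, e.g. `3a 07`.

7b 0d a4 0a

rsvd:3 = 3 → 0x3 << 0 → word 0x00000003
tag:19 = 295343 → 0x481af << 3 → word 0x00240d7b
err:10 = 42 → 0x2a << 22 → word 0x0aa40d7b
word = 0x0aa40d7b → little-endian bytes:
  [0]=0x7b  [1]=0x0d  [2]=0xa4  [3]=0x0a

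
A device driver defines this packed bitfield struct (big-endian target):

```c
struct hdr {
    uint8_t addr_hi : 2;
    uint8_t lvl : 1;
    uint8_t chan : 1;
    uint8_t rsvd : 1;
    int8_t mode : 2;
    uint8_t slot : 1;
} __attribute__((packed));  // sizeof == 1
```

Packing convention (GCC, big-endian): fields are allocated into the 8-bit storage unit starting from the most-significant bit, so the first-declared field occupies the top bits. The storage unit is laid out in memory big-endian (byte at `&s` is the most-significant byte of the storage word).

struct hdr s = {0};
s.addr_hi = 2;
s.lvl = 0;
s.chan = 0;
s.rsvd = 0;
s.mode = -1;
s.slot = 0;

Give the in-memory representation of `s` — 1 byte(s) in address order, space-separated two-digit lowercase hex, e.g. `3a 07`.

[6+:2] addr_hi=2 & 0x3 = 0x2; word=0x80
[5+:1] lvl=0 & 0x1 = 0x0; word=0x80
[4+:1] chan=0 & 0x1 = 0x0; word=0x80
[3+:1] rsvd=0 & 0x1 = 0x0; word=0x80
[1+:2] mode=-1 & 0x3 = 0x3; word=0x86
[0+:1] slot=0 & 0x1 = 0x0; word=0x86
word = 0x86 → big-endian bytes:
  [0]=0x86

86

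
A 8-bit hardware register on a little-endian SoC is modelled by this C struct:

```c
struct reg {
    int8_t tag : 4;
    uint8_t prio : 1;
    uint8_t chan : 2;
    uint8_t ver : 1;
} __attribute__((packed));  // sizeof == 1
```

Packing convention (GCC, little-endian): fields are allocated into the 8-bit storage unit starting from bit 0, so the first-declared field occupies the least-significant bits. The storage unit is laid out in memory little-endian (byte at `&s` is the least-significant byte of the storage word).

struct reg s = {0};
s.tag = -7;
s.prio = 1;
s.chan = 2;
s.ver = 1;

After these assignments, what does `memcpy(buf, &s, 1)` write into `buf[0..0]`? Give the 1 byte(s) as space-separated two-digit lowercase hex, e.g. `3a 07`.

tag:4 = -7 → 0x9 << 0 → word 0x09
prio:1 = 1 → 0x1 << 4 → word 0x19
chan:2 = 2 → 0x2 << 5 → word 0x59
ver:1 = 1 → 0x1 << 7 → word 0xd9
word = 0xd9 → little-endian bytes:
  [0]=0xd9

d9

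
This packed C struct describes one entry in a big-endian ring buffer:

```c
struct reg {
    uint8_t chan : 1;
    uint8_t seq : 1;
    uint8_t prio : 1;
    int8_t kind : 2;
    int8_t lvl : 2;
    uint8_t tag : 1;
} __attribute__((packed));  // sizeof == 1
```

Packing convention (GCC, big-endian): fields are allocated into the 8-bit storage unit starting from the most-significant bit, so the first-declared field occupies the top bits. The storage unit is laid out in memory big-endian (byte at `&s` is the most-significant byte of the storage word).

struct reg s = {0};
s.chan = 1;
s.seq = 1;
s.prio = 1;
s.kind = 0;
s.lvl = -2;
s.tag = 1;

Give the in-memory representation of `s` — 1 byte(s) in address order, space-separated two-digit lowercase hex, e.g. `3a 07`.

e5

chan:1 = 1 → 0x1 << 7 → word 0x80
seq:1 = 1 → 0x1 << 6 → word 0xc0
prio:1 = 1 → 0x1 << 5 → word 0xe0
kind:2 = 0 → 0x0 << 3 → word 0xe0
lvl:2 = -2 → 0x2 << 1 → word 0xe4
tag:1 = 1 → 0x1 << 0 → word 0xe5
word = 0xe5 → big-endian bytes:
  [0]=0xe5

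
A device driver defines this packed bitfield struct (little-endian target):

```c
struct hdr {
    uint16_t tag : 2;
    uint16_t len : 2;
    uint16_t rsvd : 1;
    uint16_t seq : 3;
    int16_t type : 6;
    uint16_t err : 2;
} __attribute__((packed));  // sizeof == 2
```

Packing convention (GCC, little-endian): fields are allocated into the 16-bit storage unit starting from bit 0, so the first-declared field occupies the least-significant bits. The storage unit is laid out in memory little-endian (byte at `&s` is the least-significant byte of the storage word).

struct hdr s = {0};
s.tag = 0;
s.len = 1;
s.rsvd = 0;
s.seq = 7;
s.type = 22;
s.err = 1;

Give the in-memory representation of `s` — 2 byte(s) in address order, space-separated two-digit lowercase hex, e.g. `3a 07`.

e4 56

[0+:2] tag=0 & 0x3 = 0x0; word=0x0000
[2+:2] len=1 & 0x3 = 0x1; word=0x0004
[4+:1] rsvd=0 & 0x1 = 0x0; word=0x0004
[5+:3] seq=7 & 0x7 = 0x7; word=0x00e4
[8+:6] type=22 & 0x3f = 0x16; word=0x16e4
[14+:2] err=1 & 0x3 = 0x1; word=0x56e4
word = 0x56e4 → little-endian bytes:
  [0]=0xe4  [1]=0x56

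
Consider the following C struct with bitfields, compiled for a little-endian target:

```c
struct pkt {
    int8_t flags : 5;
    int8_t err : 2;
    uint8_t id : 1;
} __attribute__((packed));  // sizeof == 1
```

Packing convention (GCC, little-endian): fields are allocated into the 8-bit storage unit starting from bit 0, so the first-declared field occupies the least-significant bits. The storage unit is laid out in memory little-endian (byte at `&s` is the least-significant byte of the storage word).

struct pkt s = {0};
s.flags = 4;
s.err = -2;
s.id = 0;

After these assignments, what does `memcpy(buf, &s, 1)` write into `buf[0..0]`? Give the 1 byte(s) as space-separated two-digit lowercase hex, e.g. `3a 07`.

44

flags:5 = 4 → 0x4 << 0 → word 0x04
err:2 = -2 → 0x2 << 5 → word 0x44
id:1 = 0 → 0x0 << 7 → word 0x44
word = 0x44 → little-endian bytes:
  [0]=0x44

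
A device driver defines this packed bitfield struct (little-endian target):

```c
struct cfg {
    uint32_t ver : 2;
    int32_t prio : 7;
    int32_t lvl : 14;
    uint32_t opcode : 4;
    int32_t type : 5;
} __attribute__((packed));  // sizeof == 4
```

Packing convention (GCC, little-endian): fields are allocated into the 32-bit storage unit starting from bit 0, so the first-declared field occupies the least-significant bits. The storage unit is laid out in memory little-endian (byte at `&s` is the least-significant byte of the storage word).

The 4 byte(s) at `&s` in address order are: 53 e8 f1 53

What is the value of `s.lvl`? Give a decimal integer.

-1804

[0]=0x53 [1]=0xe8 [2]=0xf1 [3]=0x53 (little-endian) → word 0x53f1e853
ver [0+:2] = (word>>0) & 0x3 = 3
prio [2+:7] = (word>>2) & 0x7f = 20
lvl [9+:14] = (word>>9) & 0x3fff = 14580  ←
opcode [23+:4] = (word>>23) & 0xf = 7
type [27+:5] = (word>>27) & 0x1f = 10
lvl signed 14b, MSB=1: 14580 - 16384 = -1804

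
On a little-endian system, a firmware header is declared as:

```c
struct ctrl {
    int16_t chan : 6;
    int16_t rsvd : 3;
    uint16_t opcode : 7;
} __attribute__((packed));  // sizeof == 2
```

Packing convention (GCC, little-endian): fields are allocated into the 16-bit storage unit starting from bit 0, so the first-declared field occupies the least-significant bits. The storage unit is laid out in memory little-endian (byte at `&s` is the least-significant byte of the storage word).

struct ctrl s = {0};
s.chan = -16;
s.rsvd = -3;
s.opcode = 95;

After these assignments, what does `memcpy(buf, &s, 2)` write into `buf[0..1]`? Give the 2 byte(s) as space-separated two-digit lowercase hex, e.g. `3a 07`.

70 bf

chan (6b) val=-16 bits=0x30 at bit 0: 0x0030
rsvd (3b) val=-3 bits=0x5 at bit 6: 0x0170
opcode (7b) val=95 bits=0x5f at bit 9: 0xbf70
word = 0xbf70 → little-endian bytes:
  [0]=0x70  [1]=0xbf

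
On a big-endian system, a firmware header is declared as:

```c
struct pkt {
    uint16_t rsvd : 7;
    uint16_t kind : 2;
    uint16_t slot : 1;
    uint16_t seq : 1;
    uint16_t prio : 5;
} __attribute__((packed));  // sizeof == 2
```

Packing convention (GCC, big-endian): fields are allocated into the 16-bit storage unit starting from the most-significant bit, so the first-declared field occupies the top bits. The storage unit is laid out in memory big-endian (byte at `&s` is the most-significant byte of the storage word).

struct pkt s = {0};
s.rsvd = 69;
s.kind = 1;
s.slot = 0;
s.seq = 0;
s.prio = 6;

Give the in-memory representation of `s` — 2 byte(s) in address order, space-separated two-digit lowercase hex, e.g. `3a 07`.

8a 86

rsvd (7b) val=69 bits=0x45 at bit 9: 0x8a00
kind (2b) val=1 bits=0x1 at bit 7: 0x8a80
slot (1b) val=0 bits=0x0 at bit 6: 0x8a80
seq (1b) val=0 bits=0x0 at bit 5: 0x8a80
prio (5b) val=6 bits=0x6 at bit 0: 0x8a86
word = 0x8a86 → big-endian bytes:
  [0]=0x8a  [1]=0x86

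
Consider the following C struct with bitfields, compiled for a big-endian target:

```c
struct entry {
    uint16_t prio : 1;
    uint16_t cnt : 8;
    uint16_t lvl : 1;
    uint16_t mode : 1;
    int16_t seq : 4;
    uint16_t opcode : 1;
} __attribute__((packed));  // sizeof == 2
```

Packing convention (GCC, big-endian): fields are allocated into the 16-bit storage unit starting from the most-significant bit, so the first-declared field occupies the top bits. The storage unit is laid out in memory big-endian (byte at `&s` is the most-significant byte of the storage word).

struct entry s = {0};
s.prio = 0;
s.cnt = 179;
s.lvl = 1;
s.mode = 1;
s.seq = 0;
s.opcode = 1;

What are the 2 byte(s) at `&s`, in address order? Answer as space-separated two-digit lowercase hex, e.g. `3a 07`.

prio (1b) val=0 bits=0x0 at bit 15: 0x0000
cnt (8b) val=179 bits=0xb3 at bit 7: 0x5980
lvl (1b) val=1 bits=0x1 at bit 6: 0x59c0
mode (1b) val=1 bits=0x1 at bit 5: 0x59e0
seq (4b) val=0 bits=0x0 at bit 1: 0x59e0
opcode (1b) val=1 bits=0x1 at bit 0: 0x59e1
word = 0x59e1 → big-endian bytes:
  [0]=0x59  [1]=0xe1

59 e1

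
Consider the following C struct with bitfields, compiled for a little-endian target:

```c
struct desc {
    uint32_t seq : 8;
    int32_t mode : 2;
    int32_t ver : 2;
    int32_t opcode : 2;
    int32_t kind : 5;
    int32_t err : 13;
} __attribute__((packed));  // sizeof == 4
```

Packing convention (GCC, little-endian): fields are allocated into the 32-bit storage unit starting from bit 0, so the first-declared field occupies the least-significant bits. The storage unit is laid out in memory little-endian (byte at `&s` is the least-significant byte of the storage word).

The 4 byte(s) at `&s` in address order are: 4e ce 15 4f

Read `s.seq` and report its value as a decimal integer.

[0]=0x4e [1]=0xce [2]=0x15 [3]=0x4f (little-endian) → word 0x4f15ce4e
seq:8 @ bit 0 → (0x4f15ce4e>>0)&0xff = 0x4e  ←
mode:2 @ bit 8 → (0x4f15ce4e>>8)&0x3 = 0x2
ver:2 @ bit 10 → (0x4f15ce4e>>10)&0x3 = 0x3
opcode:2 @ bit 12 → (0x4f15ce4e>>12)&0x3 = 0x0
kind:5 @ bit 14 → (0x4f15ce4e>>14)&0x1f = 0x17
err:13 @ bit 19 → (0x4f15ce4e>>19)&0x1fff = 0x9e2

78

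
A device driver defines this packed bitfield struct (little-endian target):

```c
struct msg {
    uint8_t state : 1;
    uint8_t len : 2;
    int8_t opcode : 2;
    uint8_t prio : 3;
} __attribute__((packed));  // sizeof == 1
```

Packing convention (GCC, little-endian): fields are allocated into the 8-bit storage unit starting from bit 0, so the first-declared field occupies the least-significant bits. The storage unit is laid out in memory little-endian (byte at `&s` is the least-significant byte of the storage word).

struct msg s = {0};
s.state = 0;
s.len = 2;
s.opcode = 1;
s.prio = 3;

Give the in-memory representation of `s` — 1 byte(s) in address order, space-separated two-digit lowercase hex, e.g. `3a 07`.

6c

[0+:1] state=0 & 0x1 = 0x0; word=0x00
[1+:2] len=2 & 0x3 = 0x2; word=0x04
[3+:2] opcode=1 & 0x3 = 0x1; word=0x0c
[5+:3] prio=3 & 0x7 = 0x3; word=0x6c
word = 0x6c → little-endian bytes:
  [0]=0x6c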